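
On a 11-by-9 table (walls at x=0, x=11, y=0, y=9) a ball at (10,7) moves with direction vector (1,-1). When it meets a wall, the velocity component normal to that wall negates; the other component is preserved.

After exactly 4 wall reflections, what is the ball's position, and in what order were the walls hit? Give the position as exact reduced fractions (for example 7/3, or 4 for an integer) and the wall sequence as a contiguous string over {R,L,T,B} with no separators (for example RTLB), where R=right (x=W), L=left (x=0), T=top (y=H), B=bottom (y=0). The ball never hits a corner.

1. t=1 → R at (11,6); v=(-1,-1)
2. t=6 → B at (5,0); v=(-1,1)
3. t=5 → L at (0,5); v=(1,1)
4. t=4 → T at (4,9); v=(1,-1)

Final position: (4,9)
Wall sequence: RBLT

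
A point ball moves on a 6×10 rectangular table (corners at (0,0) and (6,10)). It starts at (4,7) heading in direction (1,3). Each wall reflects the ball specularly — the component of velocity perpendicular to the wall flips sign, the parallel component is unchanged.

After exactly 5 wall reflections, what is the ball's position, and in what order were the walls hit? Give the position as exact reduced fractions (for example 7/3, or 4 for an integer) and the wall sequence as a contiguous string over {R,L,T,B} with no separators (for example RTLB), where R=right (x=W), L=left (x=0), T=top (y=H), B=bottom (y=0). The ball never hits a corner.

1. t=1 → T at (5,10); v=(1,-3)
2. t=1 → R at (6,7); v=(-1,-3)
3. t=7/3 → B at (11/3,0); v=(-1,3)
4. t=10/3 → T at (1/3,10); v=(-1,-3)
5. t=1/3 → L at (0,9); v=(1,-3)

Final position: (0,9)
Wall sequence: TRBTL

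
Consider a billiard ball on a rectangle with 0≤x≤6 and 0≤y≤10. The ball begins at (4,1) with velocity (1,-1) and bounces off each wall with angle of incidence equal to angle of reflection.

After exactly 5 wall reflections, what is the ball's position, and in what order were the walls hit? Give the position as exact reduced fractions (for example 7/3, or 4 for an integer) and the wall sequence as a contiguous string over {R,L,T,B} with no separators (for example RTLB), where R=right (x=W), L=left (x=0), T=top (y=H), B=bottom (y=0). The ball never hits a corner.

Final position: (6,7)
Wall sequence: BRLTR

1. t=1 → B at (5,0); v=(1,1)
2. t=1 → R at (6,1); v=(-1,1)
3. t=6 → L at (0,7); v=(1,1)
4. t=3 → T at (3,10); v=(1,-1)
5. t=3 → R at (6,7); v=(-1,-1)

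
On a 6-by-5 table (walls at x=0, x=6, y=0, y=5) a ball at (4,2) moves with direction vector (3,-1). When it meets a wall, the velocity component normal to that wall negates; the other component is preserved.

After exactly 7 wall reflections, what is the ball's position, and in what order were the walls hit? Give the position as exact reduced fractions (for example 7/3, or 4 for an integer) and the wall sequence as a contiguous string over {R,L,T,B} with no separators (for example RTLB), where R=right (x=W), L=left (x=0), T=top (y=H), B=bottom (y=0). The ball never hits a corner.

1. t=2/3 → R at (6,4/3); v=(-3,-1)
2. t=4/3 → B at (2,0); v=(-3,1)
3. t=2/3 → L at (0,2/3); v=(3,1)
4. t=2 → R at (6,8/3); v=(-3,1)
5. t=2 → L at (0,14/3); v=(3,1)
6. t=1/3 → T at (1,5); v=(3,-1)
7. t=5/3 → R at (6,10/3); v=(-3,-1)

Final position: (6,10/3)
Wall sequence: RBLRLTR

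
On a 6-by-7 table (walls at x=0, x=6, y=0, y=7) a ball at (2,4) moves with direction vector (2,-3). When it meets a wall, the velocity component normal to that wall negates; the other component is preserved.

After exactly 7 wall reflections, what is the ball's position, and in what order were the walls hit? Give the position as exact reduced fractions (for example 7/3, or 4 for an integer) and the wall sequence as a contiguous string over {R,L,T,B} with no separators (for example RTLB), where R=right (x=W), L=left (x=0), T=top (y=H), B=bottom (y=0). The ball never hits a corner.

1. t=4/3 → B at (14/3,0); v=(2,3)
2. t=2/3 → R at (6,2); v=(-2,3)
3. t=5/3 → T at (8/3,7); v=(-2,-3)
4. t=4/3 → L at (0,3); v=(2,-3)
5. t=1 → B at (2,0); v=(2,3)
6. t=2 → R at (6,6); v=(-2,3)
7. t=1/3 → T at (16/3,7); v=(-2,-3)

Final position: (16/3,7)
Wall sequence: BRTLBRT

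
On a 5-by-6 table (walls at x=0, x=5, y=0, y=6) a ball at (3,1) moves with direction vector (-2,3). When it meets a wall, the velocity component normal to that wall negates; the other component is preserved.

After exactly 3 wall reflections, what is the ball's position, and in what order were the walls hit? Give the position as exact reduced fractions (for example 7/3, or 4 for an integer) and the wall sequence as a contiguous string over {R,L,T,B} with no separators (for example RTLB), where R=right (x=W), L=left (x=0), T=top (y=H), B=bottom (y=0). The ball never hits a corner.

Final position: (13/3,0)
Wall sequence: LTB

1. t=3/2 → L at (0,11/2); v=(2,3)
2. t=1/6 → T at (1/3,6); v=(2,-3)
3. t=2 → B at (13/3,0); v=(2,3)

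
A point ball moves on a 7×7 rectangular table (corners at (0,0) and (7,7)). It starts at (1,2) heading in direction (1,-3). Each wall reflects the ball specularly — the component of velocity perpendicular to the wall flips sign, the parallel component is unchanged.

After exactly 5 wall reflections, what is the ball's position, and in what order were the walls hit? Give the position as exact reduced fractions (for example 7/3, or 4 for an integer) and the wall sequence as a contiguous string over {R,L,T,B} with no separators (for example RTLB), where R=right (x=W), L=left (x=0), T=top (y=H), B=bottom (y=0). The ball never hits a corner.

1. t=2/3 → B at (5/3,0); v=(1,3)
2. t=7/3 → T at (4,7); v=(1,-3)
3. t=7/3 → B at (19/3,0); v=(1,3)
4. t=2/3 → R at (7,2); v=(-1,3)
5. t=5/3 → T at (16/3,7); v=(-1,-3)

Final position: (16/3,7)
Wall sequence: BTBRT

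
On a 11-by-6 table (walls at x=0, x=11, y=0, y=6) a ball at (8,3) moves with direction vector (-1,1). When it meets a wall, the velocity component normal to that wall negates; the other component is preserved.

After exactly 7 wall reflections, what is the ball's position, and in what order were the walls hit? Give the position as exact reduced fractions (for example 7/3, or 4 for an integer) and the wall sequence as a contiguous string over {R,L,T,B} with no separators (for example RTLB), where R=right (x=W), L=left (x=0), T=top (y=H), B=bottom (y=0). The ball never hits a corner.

Final position: (3,6)
Wall sequence: TLBTRBT

1. t=3 → T at (5,6); v=(-1,-1)
2. t=5 → L at (0,1); v=(1,-1)
3. t=1 → B at (1,0); v=(1,1)
4. t=6 → T at (7,6); v=(1,-1)
5. t=4 → R at (11,2); v=(-1,-1)
6. t=2 → B at (9,0); v=(-1,1)
7. t=6 → T at (3,6); v=(-1,-1)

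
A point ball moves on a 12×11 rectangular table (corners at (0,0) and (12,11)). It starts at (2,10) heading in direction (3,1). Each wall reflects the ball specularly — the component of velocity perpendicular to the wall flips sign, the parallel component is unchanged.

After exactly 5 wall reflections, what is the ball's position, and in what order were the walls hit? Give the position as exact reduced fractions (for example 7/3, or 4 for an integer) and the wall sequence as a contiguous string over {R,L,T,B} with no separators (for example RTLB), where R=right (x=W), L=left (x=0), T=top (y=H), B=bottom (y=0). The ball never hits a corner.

1. t=1 → T at (5,11); v=(3,-1)
2. t=7/3 → R at (12,26/3); v=(-3,-1)
3. t=4 → L at (0,14/3); v=(3,-1)
4. t=4 → R at (12,2/3); v=(-3,-1)
5. t=2/3 → B at (10,0); v=(-3,1)

Final position: (10,0)
Wall sequence: TRLRB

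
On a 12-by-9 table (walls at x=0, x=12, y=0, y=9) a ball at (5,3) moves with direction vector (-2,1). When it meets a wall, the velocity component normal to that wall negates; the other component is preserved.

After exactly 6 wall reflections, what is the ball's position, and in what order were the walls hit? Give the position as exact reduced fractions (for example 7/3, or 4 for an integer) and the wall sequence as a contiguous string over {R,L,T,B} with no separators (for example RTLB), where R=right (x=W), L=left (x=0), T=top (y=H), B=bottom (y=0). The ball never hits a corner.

1. t=5/2 → L at (0,11/2); v=(2,1)
2. t=7/2 → T at (7,9); v=(2,-1)
3. t=5/2 → R at (12,13/2); v=(-2,-1)
4. t=6 → L at (0,1/2); v=(2,-1)
5. t=1/2 → B at (1,0); v=(2,1)
6. t=11/2 → R at (12,11/2); v=(-2,1)

Final position: (12,11/2)
Wall sequence: LTRLBR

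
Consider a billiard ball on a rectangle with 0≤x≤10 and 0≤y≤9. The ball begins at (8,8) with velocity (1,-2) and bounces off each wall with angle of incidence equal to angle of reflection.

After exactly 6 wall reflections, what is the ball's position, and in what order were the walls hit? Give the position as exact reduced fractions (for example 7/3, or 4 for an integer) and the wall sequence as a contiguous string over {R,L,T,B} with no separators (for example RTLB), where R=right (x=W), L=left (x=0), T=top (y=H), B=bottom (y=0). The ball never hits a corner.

Final position: (11/2,9)
Wall sequence: RBTLBT

1. t=2 → R at (10,4); v=(-1,-2)
2. t=2 → B at (8,0); v=(-1,2)
3. t=9/2 → T at (7/2,9); v=(-1,-2)
4. t=7/2 → L at (0,2); v=(1,-2)
5. t=1 → B at (1,0); v=(1,2)
6. t=9/2 → T at (11/2,9); v=(1,-2)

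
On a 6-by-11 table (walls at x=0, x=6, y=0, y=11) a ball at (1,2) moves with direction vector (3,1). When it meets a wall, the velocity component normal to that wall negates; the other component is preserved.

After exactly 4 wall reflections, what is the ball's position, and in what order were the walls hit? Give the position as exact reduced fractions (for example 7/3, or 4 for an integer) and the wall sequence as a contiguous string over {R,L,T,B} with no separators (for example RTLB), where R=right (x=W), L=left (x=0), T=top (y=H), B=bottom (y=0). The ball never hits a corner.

Final position: (0,29/3)
Wall sequence: RLRL

1. t=5/3 → R at (6,11/3); v=(-3,1)
2. t=2 → L at (0,17/3); v=(3,1)
3. t=2 → R at (6,23/3); v=(-3,1)
4. t=2 → L at (0,29/3); v=(3,1)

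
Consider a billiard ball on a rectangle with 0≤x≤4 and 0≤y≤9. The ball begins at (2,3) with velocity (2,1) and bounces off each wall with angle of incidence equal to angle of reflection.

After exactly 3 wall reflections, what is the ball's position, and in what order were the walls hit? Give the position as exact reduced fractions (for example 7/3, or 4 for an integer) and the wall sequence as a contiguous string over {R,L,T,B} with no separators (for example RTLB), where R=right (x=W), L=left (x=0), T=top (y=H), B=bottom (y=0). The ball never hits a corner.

1. t=1 → R at (4,4); v=(-2,1)
2. t=2 → L at (0,6); v=(2,1)
3. t=2 → R at (4,8); v=(-2,1)

Final position: (4,8)
Wall sequence: RLR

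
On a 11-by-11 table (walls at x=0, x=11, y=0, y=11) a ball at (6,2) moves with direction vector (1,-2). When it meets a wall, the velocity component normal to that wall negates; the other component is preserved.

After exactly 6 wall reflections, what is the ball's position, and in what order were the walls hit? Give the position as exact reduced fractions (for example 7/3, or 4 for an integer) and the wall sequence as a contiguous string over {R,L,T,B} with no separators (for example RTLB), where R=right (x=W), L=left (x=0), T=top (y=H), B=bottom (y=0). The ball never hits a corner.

Final position: (3/2,11)
Wall sequence: BRTBLT

1. t=1 → B at (7,0); v=(1,2)
2. t=4 → R at (11,8); v=(-1,2)
3. t=3/2 → T at (19/2,11); v=(-1,-2)
4. t=11/2 → B at (4,0); v=(-1,2)
5. t=4 → L at (0,8); v=(1,2)
6. t=3/2 → T at (3/2,11); v=(1,-2)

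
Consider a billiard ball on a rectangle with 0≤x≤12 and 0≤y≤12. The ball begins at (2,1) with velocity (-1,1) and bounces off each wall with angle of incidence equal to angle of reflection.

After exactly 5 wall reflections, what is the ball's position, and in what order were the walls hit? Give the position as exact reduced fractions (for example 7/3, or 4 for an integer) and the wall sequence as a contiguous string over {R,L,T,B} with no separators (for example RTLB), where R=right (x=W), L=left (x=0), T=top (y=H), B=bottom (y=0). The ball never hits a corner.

Final position: (0,3)
Wall sequence: LTRBL

1. t=2 → L at (0,3); v=(1,1)
2. t=9 → T at (9,12); v=(1,-1)
3. t=3 → R at (12,9); v=(-1,-1)
4. t=9 → B at (3,0); v=(-1,1)
5. t=3 → L at (0,3); v=(1,1)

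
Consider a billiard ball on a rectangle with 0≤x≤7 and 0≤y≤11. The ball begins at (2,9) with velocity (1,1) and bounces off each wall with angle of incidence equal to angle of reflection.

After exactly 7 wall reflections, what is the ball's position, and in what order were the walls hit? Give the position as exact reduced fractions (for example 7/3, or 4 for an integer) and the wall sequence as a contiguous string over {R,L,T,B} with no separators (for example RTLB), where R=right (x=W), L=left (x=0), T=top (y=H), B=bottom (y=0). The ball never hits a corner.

1. t=2 → T at (4,11); v=(1,-1)
2. t=3 → R at (7,8); v=(-1,-1)
3. t=7 → L at (0,1); v=(1,-1)
4. t=1 → B at (1,0); v=(1,1)
5. t=6 → R at (7,6); v=(-1,1)
6. t=5 → T at (2,11); v=(-1,-1)
7. t=2 → L at (0,9); v=(1,-1)

Final position: (0,9)
Wall sequence: TRLBRTL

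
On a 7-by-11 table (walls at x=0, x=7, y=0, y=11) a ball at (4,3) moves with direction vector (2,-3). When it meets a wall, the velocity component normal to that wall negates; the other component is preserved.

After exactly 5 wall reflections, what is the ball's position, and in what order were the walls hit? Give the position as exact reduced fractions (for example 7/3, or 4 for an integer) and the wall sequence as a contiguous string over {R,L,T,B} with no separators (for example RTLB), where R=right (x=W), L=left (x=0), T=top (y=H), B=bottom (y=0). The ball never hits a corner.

Final position: (20/3,0)
Wall sequence: BRTLB

1. t=1 → B at (6,0); v=(2,3)
2. t=1/2 → R at (7,3/2); v=(-2,3)
3. t=19/6 → T at (2/3,11); v=(-2,-3)
4. t=1/3 → L at (0,10); v=(2,-3)
5. t=10/3 → B at (20/3,0); v=(2,3)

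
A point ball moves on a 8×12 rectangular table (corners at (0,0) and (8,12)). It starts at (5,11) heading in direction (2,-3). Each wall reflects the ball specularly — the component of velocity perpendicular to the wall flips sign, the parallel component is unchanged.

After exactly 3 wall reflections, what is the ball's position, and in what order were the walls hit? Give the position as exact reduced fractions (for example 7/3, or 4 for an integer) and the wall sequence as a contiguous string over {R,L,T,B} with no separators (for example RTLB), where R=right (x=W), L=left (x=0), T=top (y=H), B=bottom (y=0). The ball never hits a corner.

Final position: (0,11/2)
Wall sequence: RBL

1. t=3/2 → R at (8,13/2); v=(-2,-3)
2. t=13/6 → B at (11/3,0); v=(-2,3)
3. t=11/6 → L at (0,11/2); v=(2,3)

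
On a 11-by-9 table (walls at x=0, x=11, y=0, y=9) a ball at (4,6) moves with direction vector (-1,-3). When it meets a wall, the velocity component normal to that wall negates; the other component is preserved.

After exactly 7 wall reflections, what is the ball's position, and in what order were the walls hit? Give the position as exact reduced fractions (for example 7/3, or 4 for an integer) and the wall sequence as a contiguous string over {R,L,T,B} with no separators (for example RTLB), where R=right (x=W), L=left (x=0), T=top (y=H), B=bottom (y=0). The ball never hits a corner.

1. t=2 → B at (2,0); v=(-1,3)
2. t=2 → L at (0,6); v=(1,3)
3. t=1 → T at (1,9); v=(1,-3)
4. t=3 → B at (4,0); v=(1,3)
5. t=3 → T at (7,9); v=(1,-3)
6. t=3 → B at (10,0); v=(1,3)
7. t=1 → R at (11,3); v=(-1,3)

Final position: (11,3)
Wall sequence: BLTBTBR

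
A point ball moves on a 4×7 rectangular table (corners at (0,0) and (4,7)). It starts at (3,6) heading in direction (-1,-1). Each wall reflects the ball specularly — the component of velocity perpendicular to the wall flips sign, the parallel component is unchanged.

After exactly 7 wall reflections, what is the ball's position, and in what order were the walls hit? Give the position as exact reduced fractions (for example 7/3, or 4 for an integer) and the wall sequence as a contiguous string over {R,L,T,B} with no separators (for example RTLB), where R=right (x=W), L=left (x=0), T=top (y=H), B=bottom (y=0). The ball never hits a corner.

1. t=3 → L at (0,3); v=(1,-1)
2. t=3 → B at (3,0); v=(1,1)
3. t=1 → R at (4,1); v=(-1,1)
4. t=4 → L at (0,5); v=(1,1)
5. t=2 → T at (2,7); v=(1,-1)
6. t=2 → R at (4,5); v=(-1,-1)
7. t=4 → L at (0,1); v=(1,-1)

Final position: (0,1)
Wall sequence: LBRLTRL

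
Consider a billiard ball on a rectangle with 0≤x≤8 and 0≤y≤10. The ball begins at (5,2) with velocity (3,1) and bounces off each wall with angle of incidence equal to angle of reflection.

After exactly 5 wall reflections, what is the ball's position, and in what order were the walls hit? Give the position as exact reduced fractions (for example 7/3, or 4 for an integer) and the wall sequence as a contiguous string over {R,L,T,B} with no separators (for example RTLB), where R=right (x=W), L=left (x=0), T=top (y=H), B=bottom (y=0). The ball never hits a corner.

Final position: (0,9)
Wall sequence: RLRTL

1. t=1 → R at (8,3); v=(-3,1)
2. t=8/3 → L at (0,17/3); v=(3,1)
3. t=8/3 → R at (8,25/3); v=(-3,1)
4. t=5/3 → T at (3,10); v=(-3,-1)
5. t=1 → L at (0,9); v=(3,-1)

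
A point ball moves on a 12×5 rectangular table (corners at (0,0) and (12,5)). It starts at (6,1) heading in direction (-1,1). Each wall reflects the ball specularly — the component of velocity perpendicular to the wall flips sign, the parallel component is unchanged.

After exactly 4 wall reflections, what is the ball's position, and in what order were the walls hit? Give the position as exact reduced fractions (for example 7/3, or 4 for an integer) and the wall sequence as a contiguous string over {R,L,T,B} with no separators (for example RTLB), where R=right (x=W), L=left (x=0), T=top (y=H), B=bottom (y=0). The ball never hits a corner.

1. t=4 → T at (2,5); v=(-1,-1)
2. t=2 → L at (0,3); v=(1,-1)
3. t=3 → B at (3,0); v=(1,1)
4. t=5 → T at (8,5); v=(1,-1)

Final position: (8,5)
Wall sequence: TLBT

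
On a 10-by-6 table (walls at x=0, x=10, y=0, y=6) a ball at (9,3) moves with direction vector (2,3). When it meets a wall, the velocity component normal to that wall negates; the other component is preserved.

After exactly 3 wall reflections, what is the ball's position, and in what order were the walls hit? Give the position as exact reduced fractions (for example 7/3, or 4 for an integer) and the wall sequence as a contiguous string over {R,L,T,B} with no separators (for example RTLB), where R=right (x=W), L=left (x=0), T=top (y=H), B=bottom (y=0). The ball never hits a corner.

Final position: (5,0)
Wall sequence: RTB

1. t=1/2 → R at (10,9/2); v=(-2,3)
2. t=1/2 → T at (9,6); v=(-2,-3)
3. t=2 → B at (5,0); v=(-2,3)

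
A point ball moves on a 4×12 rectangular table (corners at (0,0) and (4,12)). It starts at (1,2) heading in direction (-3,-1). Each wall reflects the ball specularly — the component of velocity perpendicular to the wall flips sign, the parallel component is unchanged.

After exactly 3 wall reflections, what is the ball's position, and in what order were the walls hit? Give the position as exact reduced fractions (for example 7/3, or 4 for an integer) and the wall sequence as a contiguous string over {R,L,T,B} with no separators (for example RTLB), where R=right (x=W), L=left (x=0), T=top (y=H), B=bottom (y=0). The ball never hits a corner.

1. t=1/3 → L at (0,5/3); v=(3,-1)
2. t=4/3 → R at (4,1/3); v=(-3,-1)
3. t=1/3 → B at (3,0); v=(-3,1)

Final position: (3,0)
Wall sequence: LRB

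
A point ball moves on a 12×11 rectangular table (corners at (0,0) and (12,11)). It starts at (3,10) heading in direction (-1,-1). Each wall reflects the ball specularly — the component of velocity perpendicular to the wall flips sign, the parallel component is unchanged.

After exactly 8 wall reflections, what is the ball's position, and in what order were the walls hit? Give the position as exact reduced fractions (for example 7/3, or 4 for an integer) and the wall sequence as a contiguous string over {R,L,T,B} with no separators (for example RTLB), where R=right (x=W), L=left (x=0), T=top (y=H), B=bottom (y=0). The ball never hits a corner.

Final position: (8,11)
Wall sequence: LBRTLBRT

1. t=3 → L at (0,7); v=(1,-1)
2. t=7 → B at (7,0); v=(1,1)
3. t=5 → R at (12,5); v=(-1,1)
4. t=6 → T at (6,11); v=(-1,-1)
5. t=6 → L at (0,5); v=(1,-1)
6. t=5 → B at (5,0); v=(1,1)
7. t=7 → R at (12,7); v=(-1,1)
8. t=4 → T at (8,11); v=(-1,-1)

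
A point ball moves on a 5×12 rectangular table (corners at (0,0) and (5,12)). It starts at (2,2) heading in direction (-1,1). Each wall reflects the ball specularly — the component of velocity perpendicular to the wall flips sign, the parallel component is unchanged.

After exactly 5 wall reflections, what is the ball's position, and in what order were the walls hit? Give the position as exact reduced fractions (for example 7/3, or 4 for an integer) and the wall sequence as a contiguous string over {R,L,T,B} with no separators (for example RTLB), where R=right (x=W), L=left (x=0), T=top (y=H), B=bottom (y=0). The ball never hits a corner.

1. t=2 → L at (0,4); v=(1,1)
2. t=5 → R at (5,9); v=(-1,1)
3. t=3 → T at (2,12); v=(-1,-1)
4. t=2 → L at (0,10); v=(1,-1)
5. t=5 → R at (5,5); v=(-1,-1)

Final position: (5,5)
Wall sequence: LRTLR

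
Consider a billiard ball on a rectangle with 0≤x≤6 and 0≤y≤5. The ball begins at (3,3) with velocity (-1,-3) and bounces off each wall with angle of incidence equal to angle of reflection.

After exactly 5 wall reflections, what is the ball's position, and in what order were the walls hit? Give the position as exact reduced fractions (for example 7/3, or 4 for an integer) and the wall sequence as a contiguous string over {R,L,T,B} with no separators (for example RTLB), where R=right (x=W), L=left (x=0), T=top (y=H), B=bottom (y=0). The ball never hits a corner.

1. t=1 → B at (2,0); v=(-1,3)
2. t=5/3 → T at (1/3,5); v=(-1,-3)
3. t=1/3 → L at (0,4); v=(1,-3)
4. t=4/3 → B at (4/3,0); v=(1,3)
5. t=5/3 → T at (3,5); v=(1,-3)

Final position: (3,5)
Wall sequence: BTLBT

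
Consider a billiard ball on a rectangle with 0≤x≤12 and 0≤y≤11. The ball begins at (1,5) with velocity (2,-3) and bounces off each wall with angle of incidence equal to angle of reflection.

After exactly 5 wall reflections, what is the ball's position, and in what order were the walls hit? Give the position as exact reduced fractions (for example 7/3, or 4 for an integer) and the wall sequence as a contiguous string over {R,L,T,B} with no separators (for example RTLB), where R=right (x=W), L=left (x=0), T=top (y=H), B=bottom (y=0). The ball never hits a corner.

1. t=5/3 → B at (13/3,0); v=(2,3)
2. t=11/3 → T at (35/3,11); v=(2,-3)
3. t=1/6 → R at (12,21/2); v=(-2,-3)
4. t=7/2 → B at (5,0); v=(-2,3)
5. t=5/2 → L at (0,15/2); v=(2,3)

Final position: (0,15/2)
Wall sequence: BTRBL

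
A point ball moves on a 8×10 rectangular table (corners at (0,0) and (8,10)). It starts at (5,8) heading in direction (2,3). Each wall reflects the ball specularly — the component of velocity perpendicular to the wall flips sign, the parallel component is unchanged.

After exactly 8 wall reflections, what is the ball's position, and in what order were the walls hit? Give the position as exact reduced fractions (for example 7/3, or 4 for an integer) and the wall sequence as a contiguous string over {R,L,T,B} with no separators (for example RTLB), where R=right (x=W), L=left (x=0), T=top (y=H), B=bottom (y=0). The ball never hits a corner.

Final position: (0,17/2)
Wall sequence: TRBLTRBL

1. t=2/3 → T at (19/3,10); v=(2,-3)
2. t=5/6 → R at (8,15/2); v=(-2,-3)
3. t=5/2 → B at (3,0); v=(-2,3)
4. t=3/2 → L at (0,9/2); v=(2,3)
5. t=11/6 → T at (11/3,10); v=(2,-3)
6. t=13/6 → R at (8,7/2); v=(-2,-3)
7. t=7/6 → B at (17/3,0); v=(-2,3)
8. t=17/6 → L at (0,17/2); v=(2,3)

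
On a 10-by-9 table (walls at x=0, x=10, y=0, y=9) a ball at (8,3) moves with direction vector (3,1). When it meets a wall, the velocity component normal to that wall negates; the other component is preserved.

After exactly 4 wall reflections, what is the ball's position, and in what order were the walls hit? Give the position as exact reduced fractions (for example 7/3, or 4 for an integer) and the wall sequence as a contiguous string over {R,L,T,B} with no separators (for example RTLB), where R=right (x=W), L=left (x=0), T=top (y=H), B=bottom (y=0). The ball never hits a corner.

1. t=2/3 → R at (10,11/3); v=(-3,1)
2. t=10/3 → L at (0,7); v=(3,1)
3. t=2 → T at (6,9); v=(3,-1)
4. t=4/3 → R at (10,23/3); v=(-3,-1)

Final position: (10,23/3)
Wall sequence: RLTR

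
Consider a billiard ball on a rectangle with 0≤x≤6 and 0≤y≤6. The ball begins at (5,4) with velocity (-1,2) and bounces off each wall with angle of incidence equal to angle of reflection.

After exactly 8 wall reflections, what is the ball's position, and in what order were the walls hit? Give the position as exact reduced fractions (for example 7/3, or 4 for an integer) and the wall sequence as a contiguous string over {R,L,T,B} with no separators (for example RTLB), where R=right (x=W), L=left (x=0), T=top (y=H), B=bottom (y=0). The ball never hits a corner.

Final position: (1,0)
Wall sequence: TBLTBRTB

1. t=1 → T at (4,6); v=(-1,-2)
2. t=3 → B at (1,0); v=(-1,2)
3. t=1 → L at (0,2); v=(1,2)
4. t=2 → T at (2,6); v=(1,-2)
5. t=3 → B at (5,0); v=(1,2)
6. t=1 → R at (6,2); v=(-1,2)
7. t=2 → T at (4,6); v=(-1,-2)
8. t=3 → B at (1,0); v=(-1,2)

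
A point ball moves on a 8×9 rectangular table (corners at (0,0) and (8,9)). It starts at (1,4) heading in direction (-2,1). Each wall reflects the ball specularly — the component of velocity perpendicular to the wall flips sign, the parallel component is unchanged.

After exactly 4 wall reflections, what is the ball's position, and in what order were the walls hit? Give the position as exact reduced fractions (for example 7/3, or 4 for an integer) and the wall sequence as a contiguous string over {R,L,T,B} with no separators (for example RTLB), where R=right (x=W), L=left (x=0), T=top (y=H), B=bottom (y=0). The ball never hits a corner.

Final position: (0,11/2)
Wall sequence: LRTL

1. t=1/2 → L at (0,9/2); v=(2,1)
2. t=4 → R at (8,17/2); v=(-2,1)
3. t=1/2 → T at (7,9); v=(-2,-1)
4. t=7/2 → L at (0,11/2); v=(2,-1)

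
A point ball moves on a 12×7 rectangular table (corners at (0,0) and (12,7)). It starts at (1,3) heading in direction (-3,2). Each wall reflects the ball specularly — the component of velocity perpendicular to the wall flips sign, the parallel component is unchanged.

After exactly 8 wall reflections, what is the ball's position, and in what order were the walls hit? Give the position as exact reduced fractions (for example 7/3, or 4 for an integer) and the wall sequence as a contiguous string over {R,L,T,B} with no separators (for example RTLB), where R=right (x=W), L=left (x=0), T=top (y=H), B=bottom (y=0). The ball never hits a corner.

Final position: (23/2,0)
Wall sequence: LTRBLTRB

1. t=1/3 → L at (0,11/3); v=(3,2)
2. t=5/3 → T at (5,7); v=(3,-2)
3. t=7/3 → R at (12,7/3); v=(-3,-2)
4. t=7/6 → B at (17/2,0); v=(-3,2)
5. t=17/6 → L at (0,17/3); v=(3,2)
6. t=2/3 → T at (2,7); v=(3,-2)
7. t=10/3 → R at (12,1/3); v=(-3,-2)
8. t=1/6 → B at (23/2,0); v=(-3,2)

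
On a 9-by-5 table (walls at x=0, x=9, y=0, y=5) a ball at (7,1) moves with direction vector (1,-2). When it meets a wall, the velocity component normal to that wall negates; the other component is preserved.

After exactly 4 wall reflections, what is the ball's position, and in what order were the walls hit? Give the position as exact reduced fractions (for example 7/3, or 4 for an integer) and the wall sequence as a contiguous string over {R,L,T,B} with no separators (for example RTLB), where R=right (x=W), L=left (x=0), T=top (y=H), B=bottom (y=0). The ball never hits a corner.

Final position: (11/2,0)
Wall sequence: BRTB

1. t=1/2 → B at (15/2,0); v=(1,2)
2. t=3/2 → R at (9,3); v=(-1,2)
3. t=1 → T at (8,5); v=(-1,-2)
4. t=5/2 → B at (11/2,0); v=(-1,2)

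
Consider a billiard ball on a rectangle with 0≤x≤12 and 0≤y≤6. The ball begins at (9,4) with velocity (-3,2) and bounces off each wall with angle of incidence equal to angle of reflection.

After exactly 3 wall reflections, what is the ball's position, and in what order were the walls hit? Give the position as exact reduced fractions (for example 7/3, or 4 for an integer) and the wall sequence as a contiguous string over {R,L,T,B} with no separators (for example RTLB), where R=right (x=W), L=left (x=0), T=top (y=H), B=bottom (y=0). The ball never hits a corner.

1. t=1 → T at (6,6); v=(-3,-2)
2. t=2 → L at (0,2); v=(3,-2)
3. t=1 → B at (3,0); v=(3,2)

Final position: (3,0)
Wall sequence: TLB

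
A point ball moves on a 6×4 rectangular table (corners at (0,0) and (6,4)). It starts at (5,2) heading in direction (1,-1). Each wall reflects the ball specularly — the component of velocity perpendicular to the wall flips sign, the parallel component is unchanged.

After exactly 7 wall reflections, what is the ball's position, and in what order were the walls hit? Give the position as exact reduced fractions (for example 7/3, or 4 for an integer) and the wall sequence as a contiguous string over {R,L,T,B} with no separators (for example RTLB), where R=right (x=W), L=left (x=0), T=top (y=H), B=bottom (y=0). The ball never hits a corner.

Final position: (5,4)
Wall sequence: RBTLBRT

1. t=1 → R at (6,1); v=(-1,-1)
2. t=1 → B at (5,0); v=(-1,1)
3. t=4 → T at (1,4); v=(-1,-1)
4. t=1 → L at (0,3); v=(1,-1)
5. t=3 → B at (3,0); v=(1,1)
6. t=3 → R at (6,3); v=(-1,1)
7. t=1 → T at (5,4); v=(-1,-1)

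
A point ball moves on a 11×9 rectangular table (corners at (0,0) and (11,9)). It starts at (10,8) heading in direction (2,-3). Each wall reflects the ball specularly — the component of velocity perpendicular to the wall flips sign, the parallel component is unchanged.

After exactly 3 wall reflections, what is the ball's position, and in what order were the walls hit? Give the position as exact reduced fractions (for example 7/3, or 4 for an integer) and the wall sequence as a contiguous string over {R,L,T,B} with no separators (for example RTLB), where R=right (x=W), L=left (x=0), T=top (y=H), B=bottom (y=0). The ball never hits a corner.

Final position: (2/3,9)
Wall sequence: RBT

1. t=1/2 → R at (11,13/2); v=(-2,-3)
2. t=13/6 → B at (20/3,0); v=(-2,3)
3. t=3 → T at (2/3,9); v=(-2,-3)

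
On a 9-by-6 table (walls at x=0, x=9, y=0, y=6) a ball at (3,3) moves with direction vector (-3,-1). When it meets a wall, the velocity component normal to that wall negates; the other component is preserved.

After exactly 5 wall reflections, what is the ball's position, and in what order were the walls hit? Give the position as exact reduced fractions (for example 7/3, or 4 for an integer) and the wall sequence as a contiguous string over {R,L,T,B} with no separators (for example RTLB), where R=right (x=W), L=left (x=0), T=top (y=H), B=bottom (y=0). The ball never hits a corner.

1. t=1 → L at (0,2); v=(3,-1)
2. t=2 → B at (6,0); v=(3,1)
3. t=1 → R at (9,1); v=(-3,1)
4. t=3 → L at (0,4); v=(3,1)
5. t=2 → T at (6,6); v=(3,-1)

Final position: (6,6)
Wall sequence: LBRLT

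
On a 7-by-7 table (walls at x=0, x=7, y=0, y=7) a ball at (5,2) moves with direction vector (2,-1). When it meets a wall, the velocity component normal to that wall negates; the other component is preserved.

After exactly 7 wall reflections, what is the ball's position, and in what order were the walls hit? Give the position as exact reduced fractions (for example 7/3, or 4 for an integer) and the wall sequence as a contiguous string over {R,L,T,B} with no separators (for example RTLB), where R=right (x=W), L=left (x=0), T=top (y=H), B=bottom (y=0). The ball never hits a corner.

1. t=1 → R at (7,1); v=(-2,-1)
2. t=1 → B at (5,0); v=(-2,1)
3. t=5/2 → L at (0,5/2); v=(2,1)
4. t=7/2 → R at (7,6); v=(-2,1)
5. t=1 → T at (5,7); v=(-2,-1)
6. t=5/2 → L at (0,9/2); v=(2,-1)
7. t=7/2 → R at (7,1); v=(-2,-1)

Final position: (7,1)
Wall sequence: RBLRTLR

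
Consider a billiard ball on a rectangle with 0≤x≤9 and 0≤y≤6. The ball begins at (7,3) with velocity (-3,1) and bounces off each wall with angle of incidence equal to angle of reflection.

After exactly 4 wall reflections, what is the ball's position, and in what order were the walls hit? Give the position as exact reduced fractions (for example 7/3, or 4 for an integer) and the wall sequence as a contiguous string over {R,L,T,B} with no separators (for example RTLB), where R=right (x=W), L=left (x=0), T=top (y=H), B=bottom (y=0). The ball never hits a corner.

Final position: (0,2/3)
Wall sequence: LTRL

1. t=7/3 → L at (0,16/3); v=(3,1)
2. t=2/3 → T at (2,6); v=(3,-1)
3. t=7/3 → R at (9,11/3); v=(-3,-1)
4. t=3 → L at (0,2/3); v=(3,-1)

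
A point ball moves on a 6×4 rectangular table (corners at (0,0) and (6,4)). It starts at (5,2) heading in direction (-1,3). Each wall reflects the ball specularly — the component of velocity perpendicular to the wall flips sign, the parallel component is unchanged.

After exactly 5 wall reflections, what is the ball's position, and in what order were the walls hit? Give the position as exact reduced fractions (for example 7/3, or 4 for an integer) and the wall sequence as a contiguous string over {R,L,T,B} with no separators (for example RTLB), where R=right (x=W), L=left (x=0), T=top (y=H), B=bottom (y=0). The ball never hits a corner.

Final position: (0,1)
Wall sequence: TBTBL

1. t=2/3 → T at (13/3,4); v=(-1,-3)
2. t=4/3 → B at (3,0); v=(-1,3)
3. t=4/3 → T at (5/3,4); v=(-1,-3)
4. t=4/3 → B at (1/3,0); v=(-1,3)
5. t=1/3 → L at (0,1); v=(1,3)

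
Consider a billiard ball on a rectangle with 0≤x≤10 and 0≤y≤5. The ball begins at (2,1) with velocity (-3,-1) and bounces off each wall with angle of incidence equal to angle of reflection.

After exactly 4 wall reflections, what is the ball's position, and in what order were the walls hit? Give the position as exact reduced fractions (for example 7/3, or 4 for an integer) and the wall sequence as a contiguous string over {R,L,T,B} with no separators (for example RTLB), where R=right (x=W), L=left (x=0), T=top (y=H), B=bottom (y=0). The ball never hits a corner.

1. t=2/3 → L at (0,1/3); v=(3,-1)
2. t=1/3 → B at (1,0); v=(3,1)
3. t=3 → R at (10,3); v=(-3,1)
4. t=2 → T at (4,5); v=(-3,-1)

Final position: (4,5)
Wall sequence: LBRT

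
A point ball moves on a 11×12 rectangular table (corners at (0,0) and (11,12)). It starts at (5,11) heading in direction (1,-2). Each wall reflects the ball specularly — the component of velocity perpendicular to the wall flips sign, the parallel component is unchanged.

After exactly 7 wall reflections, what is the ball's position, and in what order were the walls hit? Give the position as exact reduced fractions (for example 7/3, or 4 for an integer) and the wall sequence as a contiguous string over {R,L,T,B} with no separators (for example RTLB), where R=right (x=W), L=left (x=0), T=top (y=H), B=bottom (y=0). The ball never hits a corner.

1. t=11/2 → B at (21/2,0); v=(1,2)
2. t=1/2 → R at (11,1); v=(-1,2)
3. t=11/2 → T at (11/2,12); v=(-1,-2)
4. t=11/2 → L at (0,1); v=(1,-2)
5. t=1/2 → B at (1/2,0); v=(1,2)
6. t=6 → T at (13/2,12); v=(1,-2)
7. t=9/2 → R at (11,3); v=(-1,-2)

Final position: (11,3)
Wall sequence: BRTLBTR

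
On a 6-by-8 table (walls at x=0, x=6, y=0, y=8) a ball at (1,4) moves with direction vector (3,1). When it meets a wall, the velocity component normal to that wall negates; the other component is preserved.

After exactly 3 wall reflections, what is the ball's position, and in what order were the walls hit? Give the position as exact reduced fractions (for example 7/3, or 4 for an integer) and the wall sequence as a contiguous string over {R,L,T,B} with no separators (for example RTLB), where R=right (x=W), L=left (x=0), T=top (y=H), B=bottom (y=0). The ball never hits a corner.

Final position: (1,8)
Wall sequence: RLT

1. t=5/3 → R at (6,17/3); v=(-3,1)
2. t=2 → L at (0,23/3); v=(3,1)
3. t=1/3 → T at (1,8); v=(3,-1)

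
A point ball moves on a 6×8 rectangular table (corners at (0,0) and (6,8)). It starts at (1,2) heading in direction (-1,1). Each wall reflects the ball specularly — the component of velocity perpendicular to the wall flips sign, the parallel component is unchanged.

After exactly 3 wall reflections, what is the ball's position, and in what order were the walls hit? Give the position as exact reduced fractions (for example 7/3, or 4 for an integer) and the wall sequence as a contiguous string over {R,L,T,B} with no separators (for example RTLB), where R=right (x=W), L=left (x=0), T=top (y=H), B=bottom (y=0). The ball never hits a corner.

1. t=1 → L at (0,3); v=(1,1)
2. t=5 → T at (5,8); v=(1,-1)
3. t=1 → R at (6,7); v=(-1,-1)

Final position: (6,7)
Wall sequence: LTR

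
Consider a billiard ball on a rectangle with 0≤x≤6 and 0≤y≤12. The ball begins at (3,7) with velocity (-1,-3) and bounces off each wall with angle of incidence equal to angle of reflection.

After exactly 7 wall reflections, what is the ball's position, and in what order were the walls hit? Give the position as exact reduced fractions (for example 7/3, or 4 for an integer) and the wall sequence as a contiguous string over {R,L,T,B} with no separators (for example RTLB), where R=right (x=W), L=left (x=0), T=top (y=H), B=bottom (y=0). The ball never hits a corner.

1. t=7/3 → B at (2/3,0); v=(-1,3)
2. t=2/3 → L at (0,2); v=(1,3)
3. t=10/3 → T at (10/3,12); v=(1,-3)
4. t=8/3 → R at (6,4); v=(-1,-3)
5. t=4/3 → B at (14/3,0); v=(-1,3)
6. t=4 → T at (2/3,12); v=(-1,-3)
7. t=2/3 → L at (0,10); v=(1,-3)

Final position: (0,10)
Wall sequence: BLTRBTL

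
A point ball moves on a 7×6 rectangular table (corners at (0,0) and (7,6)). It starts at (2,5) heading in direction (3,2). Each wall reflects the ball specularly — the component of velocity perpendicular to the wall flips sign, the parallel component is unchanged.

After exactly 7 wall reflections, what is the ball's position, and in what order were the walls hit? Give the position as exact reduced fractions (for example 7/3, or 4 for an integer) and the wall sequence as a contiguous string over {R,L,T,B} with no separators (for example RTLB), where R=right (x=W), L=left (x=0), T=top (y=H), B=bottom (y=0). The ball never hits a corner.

Final position: (0,5/3)
Wall sequence: TRBLRTL

1. t=1/2 → T at (7/2,6); v=(3,-2)
2. t=7/6 → R at (7,11/3); v=(-3,-2)
3. t=11/6 → B at (3/2,0); v=(-3,2)
4. t=1/2 → L at (0,1); v=(3,2)
5. t=7/3 → R at (7,17/3); v=(-3,2)
6. t=1/6 → T at (13/2,6); v=(-3,-2)
7. t=13/6 → L at (0,5/3); v=(3,-2)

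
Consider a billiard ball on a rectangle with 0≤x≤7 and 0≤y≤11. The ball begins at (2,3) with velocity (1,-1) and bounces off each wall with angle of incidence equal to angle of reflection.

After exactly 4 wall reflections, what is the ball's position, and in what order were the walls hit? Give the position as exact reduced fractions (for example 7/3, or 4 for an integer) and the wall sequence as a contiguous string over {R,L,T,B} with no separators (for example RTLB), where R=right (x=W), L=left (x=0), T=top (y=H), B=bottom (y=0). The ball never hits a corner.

Final position: (2,11)
Wall sequence: BRLT

1. t=3 → B at (5,0); v=(1,1)
2. t=2 → R at (7,2); v=(-1,1)
3. t=7 → L at (0,9); v=(1,1)
4. t=2 → T at (2,11); v=(1,-1)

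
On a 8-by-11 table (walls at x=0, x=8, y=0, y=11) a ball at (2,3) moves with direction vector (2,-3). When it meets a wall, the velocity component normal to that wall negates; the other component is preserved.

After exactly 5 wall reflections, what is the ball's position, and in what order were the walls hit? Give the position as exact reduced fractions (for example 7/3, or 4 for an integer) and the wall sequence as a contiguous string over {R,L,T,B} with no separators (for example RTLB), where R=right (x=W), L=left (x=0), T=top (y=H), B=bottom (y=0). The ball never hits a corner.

1. t=1 → B at (4,0); v=(2,3)
2. t=2 → R at (8,6); v=(-2,3)
3. t=5/3 → T at (14/3,11); v=(-2,-3)
4. t=7/3 → L at (0,4); v=(2,-3)
5. t=4/3 → B at (8/3,0); v=(2,3)

Final position: (8/3,0)
Wall sequence: BRTLB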